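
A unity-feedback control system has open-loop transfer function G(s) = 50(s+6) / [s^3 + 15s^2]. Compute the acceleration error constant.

20

The denominator has no term below 15s^2 — 2 poles at s=0, type 2.
K_a = lim_{s→0} s^2·G(s) = 50·6 / 15 = 20.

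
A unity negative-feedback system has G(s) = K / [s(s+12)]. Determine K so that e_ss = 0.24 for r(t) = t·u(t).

50

System type = 1 (one pole at s=0).
K_v = lim_{s→0} s·G(s) = K / (12) = (1/12)·K.
e_ss = 1/K_v = 0.24 ⇒ K_v = 25/6 ⇒ K = (25/6)/(1/12) = 50.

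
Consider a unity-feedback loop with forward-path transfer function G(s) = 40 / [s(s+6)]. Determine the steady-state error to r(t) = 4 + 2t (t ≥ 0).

The open loop has one pole at the origin → type 1 system. Taking each input component in turn:
  • 4: tracked with zero error.
  • 2t: e_ss = 2/K_v with K_v=20/3 → 0.3.
Total e_ss = 0.3.

0.3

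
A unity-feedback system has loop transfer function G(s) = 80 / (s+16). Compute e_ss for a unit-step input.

1/6

System type = 0 (no poles at s=0).
K_p = lim_{s→0} G(s) = 80 / (16) = 5.
e_ss = 1/(1 + K_p) = 1/6.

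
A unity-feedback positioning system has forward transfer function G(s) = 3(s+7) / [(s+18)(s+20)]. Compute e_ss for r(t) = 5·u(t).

600/127

The open loop has no poles at the origin → type 0 system.
K_p = lim_{s→0} G(s) = 3·7 / (18·20) = 7/120.
e_ss = 5/(1 + K_p) = 5/(127/120) = 600/127.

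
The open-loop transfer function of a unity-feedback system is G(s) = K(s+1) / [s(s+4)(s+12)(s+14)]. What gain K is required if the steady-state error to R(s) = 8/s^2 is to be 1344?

4

System type = 1 (one pole at s=0).
K_v = lim_{s→0} s·G(s) = K·1 / (4·12·14) = (1/672)·K.
e_ss = 8/K_v = 1344 ⇒ K_v = 1/168 ⇒ K = (1/168)/(1/672) = 4.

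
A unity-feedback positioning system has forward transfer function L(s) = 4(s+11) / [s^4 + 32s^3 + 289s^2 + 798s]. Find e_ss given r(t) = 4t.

798/11

Factoring s from the denominator leaves a polynomial with constant term 798, so the system is type 1.
K_v = lim_{s→0} s·L(s) = 4·11 / 798 = 22/399.
e_ss = 4/K_v = 4/(22/399) = 798/11.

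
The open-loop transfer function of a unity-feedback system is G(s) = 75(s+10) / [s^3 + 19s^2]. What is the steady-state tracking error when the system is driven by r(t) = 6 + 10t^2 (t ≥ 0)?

38/75

Lowest-order denominator term is 19s^2, so the open loop has 2 poles at the origin → type 2 system. By superposition:
  • 6: tracked with zero error.
  • 10t^2: e_ss = 20/K_a with K_a=750/19 → 38/75.
Total e_ss = 38/75.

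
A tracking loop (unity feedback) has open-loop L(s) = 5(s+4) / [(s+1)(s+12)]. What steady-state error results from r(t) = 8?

3

System type = 0 (no poles at s=0).
K_p = lim_{s→0} L(s) = 5·4 / (1·12) = 5/3.
e_ss = 8/(1 + K_p) = 8/(8/3) = 3.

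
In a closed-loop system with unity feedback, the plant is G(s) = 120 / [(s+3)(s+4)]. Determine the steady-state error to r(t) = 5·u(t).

No free integrators in G(s): this is a type 0 system.
K_p = lim_{s→0} G(s) = 120 / (3·4) = 10.
e_ss = 5/(1 + K_p) = 5/11.

5/11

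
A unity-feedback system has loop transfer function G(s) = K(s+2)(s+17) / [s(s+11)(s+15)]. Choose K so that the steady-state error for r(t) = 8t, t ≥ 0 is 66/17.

G(s) has one factor of s in the denominator, so the system is type 1.
K_v = lim_{s→0} s·G(s) = K·2·17 / (11·15) = (34/165)·K.
e_ss = 8/K_v = 66/17 ⇒ K_v = 68/33 ⇒ K = (68/33)/(34/165) = 10.

10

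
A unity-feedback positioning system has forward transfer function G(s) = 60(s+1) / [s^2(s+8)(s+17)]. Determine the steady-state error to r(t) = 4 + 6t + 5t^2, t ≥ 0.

68/3

Two free integrators in G(s): this is a type 2 system. Treating each term separately:
  • 4: tracked with zero error.
  • 6t: tracked with zero error.
  • 5t^2: e_ss = 10/K_a with K_a=15/34 → 68/3.
Total e_ss = 68/3.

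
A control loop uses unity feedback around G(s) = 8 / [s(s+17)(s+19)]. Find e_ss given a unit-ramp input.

40.375

System type = 1 (one pole at s=0).
K_v = lim_{s→0} s·G(s) = 8 / (17·19) = 8/323.
e_ss = 1/K_v = 1/(8/323) = 40.375.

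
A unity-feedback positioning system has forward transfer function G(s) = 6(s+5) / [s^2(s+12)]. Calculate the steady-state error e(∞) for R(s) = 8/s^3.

System type = 2 (two poles at s=0).
K_a = lim_{s→0} s^2·G(s) = 6·5 / (12) = 2.5.
r(t) = 4t^2 gives R(s) = 8/s^3.
e_ss = 8/K_a = 8/2.5 = 3.2.

3.2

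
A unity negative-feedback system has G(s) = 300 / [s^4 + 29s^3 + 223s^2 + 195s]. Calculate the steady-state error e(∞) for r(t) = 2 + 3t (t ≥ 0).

The denominator has no term below 195s — 1 pole at s=0, type 1. Taking each input component in turn:
  • 2: tracked with zero error.
  • 3t: e_ss = 3/K_v with K_v=20/13 → 1.95.
Total e_ss = 1.95.

1.95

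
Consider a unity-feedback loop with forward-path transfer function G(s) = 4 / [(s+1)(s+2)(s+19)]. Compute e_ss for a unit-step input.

The open loop has no poles at the origin → type 0 system.
K_p = lim_{s→0} G(s) = 4 / (1·2·19) = 2/19.
e_ss = 1/(1 + K_p) = 1/(21/19) = 19/21.

19/21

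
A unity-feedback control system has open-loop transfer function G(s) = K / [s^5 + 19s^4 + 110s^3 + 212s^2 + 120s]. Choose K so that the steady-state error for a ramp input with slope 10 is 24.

50

Lowest-order denominator term is 120s, so the open loop has 1 pole at the origin → type 1 system.
K_v = lim_{s→0} s·G(s) = K / 120 = (1/120)·K.
e_ss = 10/K_v = 24 ⇒ K_v = 5/12 ⇒ K = (5/12)/(1/120) = 50.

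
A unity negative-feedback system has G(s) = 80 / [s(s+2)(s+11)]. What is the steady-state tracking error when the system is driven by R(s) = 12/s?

0

G(s) has one factor of s in the denominator, so the system is type 1.
A type-1 system has K_p = ∞, so it tracks a step input with zero steady-state error.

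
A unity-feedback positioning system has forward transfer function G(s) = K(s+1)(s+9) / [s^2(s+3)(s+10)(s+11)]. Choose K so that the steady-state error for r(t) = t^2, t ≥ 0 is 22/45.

G(s) has two factors of s in the denominator, so the system is type 2.
K_a = lim_{s→0} s^2·G(s) = K·1·9 / (3·10·11) = (3/110)·K.
e_ss = 2/K_a = 22/45 ⇒ K_a = 45/11 ⇒ K = (45/11)/(3/110) = 150.

150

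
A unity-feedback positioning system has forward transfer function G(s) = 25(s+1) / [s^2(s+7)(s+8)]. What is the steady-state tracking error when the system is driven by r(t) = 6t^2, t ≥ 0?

26.88

Two free integrators in G(s): this is a type 2 system.
K_a = lim_{s→0} s^2·G(s) = 25·1 / (7·8) = 25/56.
r(t) = 6t^2 gives R(s) = 12/s^3.
e_ss = 12/K_a = 12/(25/56) = 26.88.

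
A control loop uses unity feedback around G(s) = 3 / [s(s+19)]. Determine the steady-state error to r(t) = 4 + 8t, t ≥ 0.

The open loop has one pole at the origin → type 1 system. By superposition:
  • 4: tracked with zero error.
  • 8t: e_ss = 8/K_v with K_v=3/19 → 152/3.
Total e_ss = 152/3.

152/3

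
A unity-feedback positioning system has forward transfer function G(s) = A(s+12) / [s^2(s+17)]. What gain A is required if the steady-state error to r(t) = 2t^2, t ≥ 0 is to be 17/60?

20

System type = 2 (two poles at s=0).
K_a = lim_{s→0} s^2·G(s) = A·12 / (17) = (12/17)·A.
e_ss = 4/K_a = 17/60 ⇒ K_a = 240/17 ⇒ A = (240/17)/(12/17) = 20.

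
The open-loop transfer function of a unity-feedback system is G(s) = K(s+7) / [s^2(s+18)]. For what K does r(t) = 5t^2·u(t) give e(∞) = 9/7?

Two free integrators in G(s): this is a type 2 system.
K_a = lim_{s→0} s^2·G(s) = K·7 / (18) = (7/18)·K.
e_ss = 10/K_a = 9/7 ⇒ K_a = 70/9 ⇒ K = (70/9)/(7/18) = 20.

20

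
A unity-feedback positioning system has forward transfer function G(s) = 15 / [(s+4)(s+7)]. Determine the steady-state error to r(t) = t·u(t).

infinity

G(s) has no factors of s in the denominator, so the system is type 0.
K_v = lim_{s→0} s·G(s) = 0; the steady-state error to this ramp input grows without bound.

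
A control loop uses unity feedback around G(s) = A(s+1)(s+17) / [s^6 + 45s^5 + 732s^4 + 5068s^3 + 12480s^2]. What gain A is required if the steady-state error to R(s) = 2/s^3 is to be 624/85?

200

Lowest-order denominator term is 12480s^2, so the open loop has 2 poles at the origin → type 2 system.
K_a = lim_{s→0} s^2·G(s) = A·1·17 / 12480 = (17/12480)·A.
e_ss = 2/K_a = 624/85 ⇒ K_a = 85/312 ⇒ A = (85/312)/(17/12480) = 200.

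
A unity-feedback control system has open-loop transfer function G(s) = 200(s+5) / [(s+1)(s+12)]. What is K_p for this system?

250/3

System type = 0 (no poles at s=0).
K_p = lim_{s→0} G(s) = 200·5 / (1·12) = 250/3.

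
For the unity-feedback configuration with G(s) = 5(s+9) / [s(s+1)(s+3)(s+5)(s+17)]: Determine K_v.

3/17

The open loop has one pole at the origin → type 1 system.
K_v = lim_{s→0} s·G(s) = 5·9 / (1·3·5·17) = 3/17.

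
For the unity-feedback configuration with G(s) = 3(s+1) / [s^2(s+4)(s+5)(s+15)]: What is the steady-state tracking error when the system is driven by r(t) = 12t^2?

G(s) has two factors of s in the denominator, so the system is type 2.
K_a = lim_{s→0} s^2·G(s) = 3·1 / (4·5·15) = 0.01.
r(t) = 12t^2 gives R(s) = 24/s^3.
e_ss = 24/K_a = 24/0.01 = 2400.

2400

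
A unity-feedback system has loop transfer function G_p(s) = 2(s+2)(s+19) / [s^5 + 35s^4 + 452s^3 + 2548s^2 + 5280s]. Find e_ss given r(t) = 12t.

15840/19

Lowest-order denominator term is 5280s, so the open loop has 1 pole at the origin → type 1 system.
K_v = lim_{s→0} s·G_p(s) = 2·2·19 / 5280 = 19/1320.
e_ss = 12/K_v = 12/(19/1320) = 15840/19.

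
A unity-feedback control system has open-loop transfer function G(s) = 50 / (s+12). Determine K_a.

0

System type = 0 (no poles at s=0).
K_a = lim_{s→0} s^2·G(s) = 0 (the extra factor of s kills the finite limit).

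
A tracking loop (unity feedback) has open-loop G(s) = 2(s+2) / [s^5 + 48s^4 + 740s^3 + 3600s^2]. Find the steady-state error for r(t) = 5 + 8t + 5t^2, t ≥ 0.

9000

Lowest-order denominator term is 3600s^2, so the open loop has 2 poles at the origin → type 2 system. Treating each term separately:
  • 5: tracked with zero error.
  • 8t: tracked with zero error.
  • 5t^2: e_ss = 10/K_a with K_a=1/900 → 9000.
Total e_ss = 9000.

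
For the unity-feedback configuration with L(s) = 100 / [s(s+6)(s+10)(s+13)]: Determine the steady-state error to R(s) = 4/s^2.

One free integrator in L(s): this is a type 1 system.
K_v = lim_{s→0} s·L(s) = 100 / (6·10·13) = 5/39.
e_ss = 4/K_v = 4/(5/39) = 31.2.

31.2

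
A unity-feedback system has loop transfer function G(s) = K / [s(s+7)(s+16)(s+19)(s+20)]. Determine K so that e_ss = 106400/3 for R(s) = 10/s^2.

12

System type = 1 (one pole at s=0).
K_v = lim_{s→0} s·G(s) = K / (7·16·19·20) = (1/42560)·K.
e_ss = 10/K_v = 106400/3 ⇒ K_v = 3/10640 ⇒ K = (3/10640)/(1/42560) = 12.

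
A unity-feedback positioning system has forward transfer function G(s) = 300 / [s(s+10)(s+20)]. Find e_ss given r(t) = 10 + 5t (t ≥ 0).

10/3

One free integrator in G(s): this is a type 1 system. Treating each term separately:
  • 10: tracked with zero error.
  • 5t: e_ss = 5/K_v with K_v=1.5 → 10/3.
Total e_ss = 10/3.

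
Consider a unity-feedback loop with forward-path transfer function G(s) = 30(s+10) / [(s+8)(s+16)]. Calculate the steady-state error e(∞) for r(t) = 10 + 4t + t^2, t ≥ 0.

G(s) has no factors of s in the denominator, so the system is type 0. Taking each input component in turn:
  • 10: e_ss = 10/(1+K_p) with K_p=75/32 → 320/107.
  • 4t: a type-0 system cannot track it, e_ss → ∞.
  • t^2: a type-0 system cannot track it, e_ss → ∞.
The unbounded component dominates.

infinity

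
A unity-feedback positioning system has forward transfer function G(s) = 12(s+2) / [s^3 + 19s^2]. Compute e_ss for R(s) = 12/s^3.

Lowest-order denominator term is 19s^2, so the open loop has 2 poles at the origin → type 2 system.
K_a = lim_{s→0} s^2·G(s) = 12·2 / 19 = 24/19.
r(t) = 6t^2 gives R(s) = 12/s^3.
e_ss = 12/K_a = 12/(24/19) = 9.5.

9.5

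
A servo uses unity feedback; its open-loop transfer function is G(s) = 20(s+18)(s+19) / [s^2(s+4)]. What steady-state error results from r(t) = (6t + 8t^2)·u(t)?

G(s) has two factors of s in the denominator, so the system is type 2. By superposition:
  • 6t: tracked with zero error.
  • 8t^2: e_ss = 16/K_a with K_a=1710 → 8/855.
Total e_ss = 8/855.

8/855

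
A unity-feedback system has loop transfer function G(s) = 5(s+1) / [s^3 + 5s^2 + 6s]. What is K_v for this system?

Factoring s from the denominator leaves a polynomial with constant term 6, so the system is type 1.
K_v = lim_{s→0} s·G(s) = 5·1 / 6 = 5/6.

5/6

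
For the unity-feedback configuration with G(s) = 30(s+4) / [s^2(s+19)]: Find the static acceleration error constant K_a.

Two free integrators in G(s): this is a type 2 system.
K_a = lim_{s→0} s^2·G(s) = 30·4 / (19) = 120/19.

120/19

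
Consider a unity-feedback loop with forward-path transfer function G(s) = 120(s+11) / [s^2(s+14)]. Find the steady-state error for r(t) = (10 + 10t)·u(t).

0

System type = 2 (two poles at s=0). Taking each input component in turn:
  • 10: tracked with zero error.
  • 10t: tracked with zero error.
Total e_ss = 0.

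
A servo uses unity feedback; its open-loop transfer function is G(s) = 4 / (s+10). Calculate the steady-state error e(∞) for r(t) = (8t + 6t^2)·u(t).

infinity

No free integrators in G(s): this is a type 0 system. Taking each input component in turn:
  • 8t: a type-0 system cannot track it, e_ss → ∞.
  • 6t^2: a type-0 system cannot track it, e_ss → ∞.
The unbounded component dominates.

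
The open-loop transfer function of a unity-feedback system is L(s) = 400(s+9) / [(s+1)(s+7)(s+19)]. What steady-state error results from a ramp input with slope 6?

infinity

L(s) has no factors of s in the denominator, so the system is type 0.
K_v = lim_{s→0} s·L(s) = 0; the steady-state error to this ramp input grows without bound.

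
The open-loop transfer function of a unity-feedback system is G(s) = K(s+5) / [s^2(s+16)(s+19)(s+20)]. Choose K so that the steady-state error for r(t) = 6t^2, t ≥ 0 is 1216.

The open loop has two poles at the origin → type 2 system.
K_a = lim_{s→0} s^2·G(s) = K·5 / (16·19·20) = (1/1216)·K.
e_ss = 12/K_a = 1216 ⇒ K_a = 3/304 ⇒ K = (3/304)/(1/1216) = 12.

12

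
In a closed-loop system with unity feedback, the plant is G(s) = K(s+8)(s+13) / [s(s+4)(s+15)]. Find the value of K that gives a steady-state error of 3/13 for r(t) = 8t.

20

The open loop has one pole at the origin → type 1 system.
K_v = lim_{s→0} s·G(s) = K·8·13 / (4·15) = (26/15)·K.
e_ss = 8/K_v = 3/13 ⇒ K_v = 104/3 ⇒ K = (104/3)/(26/15) = 20.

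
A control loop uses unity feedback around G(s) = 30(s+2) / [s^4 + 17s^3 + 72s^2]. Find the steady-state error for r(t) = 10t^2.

Lowest-order denominator term is 72s^2, so the open loop has 2 poles at the origin → type 2 system.
K_a = lim_{s→0} s^2·G(s) = 30·2 / 72 = 5/6.
r(t) = 10t^2 gives R(s) = 20/s^3.
e_ss = 20/K_a = 20/(5/6) = 24.

24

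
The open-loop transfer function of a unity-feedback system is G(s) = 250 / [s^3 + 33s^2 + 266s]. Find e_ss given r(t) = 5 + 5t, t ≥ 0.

Lowest-order denominator term is 266s, so the open loop has 1 pole at the origin → type 1 system. Treating each term separately:
  • 5: tracked with zero error.
  • 5t: e_ss = 5/K_v with K_v=125/133 → 5.32.
Total e_ss = 5.32.

5.32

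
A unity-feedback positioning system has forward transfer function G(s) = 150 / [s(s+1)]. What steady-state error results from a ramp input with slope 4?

G(s) has one factor of s in the denominator, so the system is type 1.
K_v = lim_{s→0} s·G(s) = 150 / (1) = 150.
e_ss = 4/K_v = 4/150 = 2/75.

2/75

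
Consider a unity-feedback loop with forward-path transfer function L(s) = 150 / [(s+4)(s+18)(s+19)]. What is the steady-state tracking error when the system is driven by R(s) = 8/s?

System type = 0 (no poles at s=0).
K_p = lim_{s→0} L(s) = 150 / (4·18·19) = 25/228.
e_ss = 8/(1 + K_p) = 8/(253/228) = 1824/253.

1824/253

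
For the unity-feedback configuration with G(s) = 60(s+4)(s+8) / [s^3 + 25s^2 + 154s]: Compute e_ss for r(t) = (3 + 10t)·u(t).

77/96

The denominator has no term below 154s — 1 pole at s=0, type 1. Treating each term separately:
  • 3: tracked with zero error.
  • 10t: e_ss = 10/K_v with K_v=960/77 → 77/96.
Total e_ss = 77/96.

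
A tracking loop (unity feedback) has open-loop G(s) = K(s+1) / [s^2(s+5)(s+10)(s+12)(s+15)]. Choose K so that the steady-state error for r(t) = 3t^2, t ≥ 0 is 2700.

20

System type = 2 (two poles at s=0).
K_a = lim_{s→0} s^2·G(s) = K·1 / (5·10·12·15) = (1/9000)·K.
e_ss = 6/K_a = 2700 ⇒ K_a = 1/450 ⇒ K = (1/450)/(1/9000) = 20.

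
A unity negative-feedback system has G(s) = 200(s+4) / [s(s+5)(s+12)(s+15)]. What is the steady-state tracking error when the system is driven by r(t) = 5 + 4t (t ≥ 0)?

4.5

The open loop has one pole at the origin → type 1 system. By superposition:
  • 5: tracked with zero error.
  • 4t: e_ss = 4/K_v with K_v=8/9 → 4.5.
Total e_ss = 4.5.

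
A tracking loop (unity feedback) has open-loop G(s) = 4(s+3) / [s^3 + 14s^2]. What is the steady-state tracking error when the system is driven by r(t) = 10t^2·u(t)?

70/3

Lowest-order denominator term is 14s^2, so the open loop has 2 poles at the origin → type 2 system.
K_a = lim_{s→0} s^2·G(s) = 4·3 / 14 = 6/7.
r(t) = 10t^2 gives R(s) = 20/s^3.
e_ss = 20/K_a = 20/(6/7) = 70/3.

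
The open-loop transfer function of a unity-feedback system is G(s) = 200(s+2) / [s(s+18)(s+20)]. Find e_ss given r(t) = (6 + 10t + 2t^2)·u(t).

infinity

System type = 1 (one pole at s=0). Taking each input component in turn:
  • 6: tracked with zero error.
  • 10t: e_ss = 10/K_v with K_v=10/9 → 9.
  • 2t^2: a type-1 system cannot track it, e_ss → ∞.
The unbounded component dominates.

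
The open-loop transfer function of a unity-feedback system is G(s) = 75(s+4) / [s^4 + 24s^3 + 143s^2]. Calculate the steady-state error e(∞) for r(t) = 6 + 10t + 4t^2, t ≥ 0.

286/75

Factoring s^2 from the denominator leaves a polynomial with constant term 143, so the system is type 2. Taking each input component in turn:
  • 6: tracked with zero error.
  • 10t: tracked with zero error.
  • 4t^2: e_ss = 8/K_a with K_a=300/143 → 286/75.
Total e_ss = 286/75.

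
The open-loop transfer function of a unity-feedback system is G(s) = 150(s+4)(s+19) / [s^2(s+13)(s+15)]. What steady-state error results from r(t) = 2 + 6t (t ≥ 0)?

0

The open loop has two poles at the origin → type 2 system. By superposition:
  • 2: tracked with zero error.
  • 6t: tracked with zero error.
Total e_ss = 0.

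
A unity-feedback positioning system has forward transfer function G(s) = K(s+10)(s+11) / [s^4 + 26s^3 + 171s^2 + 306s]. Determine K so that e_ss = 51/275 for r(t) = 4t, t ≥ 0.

Factoring s from the denominator leaves a polynomial with constant term 306, so the system is type 1.
K_v = lim_{s→0} s·G(s) = K·10·11 / 306 = (55/153)·K.
e_ss = 4/K_v = 51/275 ⇒ K_v = 1100/51 ⇒ K = (1100/51)/(55/153) = 60.

60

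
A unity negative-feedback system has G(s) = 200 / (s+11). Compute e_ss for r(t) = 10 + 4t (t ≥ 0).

System type = 0 (no poles at s=0). By superposition:
  • 10: e_ss = 10/(1+K_p) with K_p=200/11 → 110/211.
  • 4t: a type-0 system cannot track it, e_ss → ∞.
The unbounded component dominates.

infinity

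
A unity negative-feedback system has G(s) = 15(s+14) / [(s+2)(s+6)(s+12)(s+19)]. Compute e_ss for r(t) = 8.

The open loop has no poles at the origin → type 0 system.
K_p = lim_{s→0} G(s) = 15·14 / (2·6·12·19) = 35/456.
e_ss = 8/(1 + K_p) = 8/(491/456) = 3648/491.

3648/491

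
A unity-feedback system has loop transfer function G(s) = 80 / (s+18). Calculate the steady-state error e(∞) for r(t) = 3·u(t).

G(s) has no factors of s in the denominator, so the system is type 0.
K_p = lim_{s→0} G(s) = 80 / (18) = 40/9.
e_ss = 3/(1 + K_p) = 3/(49/9) = 27/49.

27/49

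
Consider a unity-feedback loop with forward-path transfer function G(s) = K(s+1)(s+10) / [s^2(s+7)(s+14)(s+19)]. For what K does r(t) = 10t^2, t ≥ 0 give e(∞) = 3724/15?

The open loop has two poles at the origin → type 2 system.
K_a = lim_{s→0} s^2·G(s) = K·1·10 / (7·14·19) = (5/931)·K.
e_ss = 20/K_a = 3724/15 ⇒ K_a = 75/931 ⇒ K = (75/931)/(5/931) = 15.

15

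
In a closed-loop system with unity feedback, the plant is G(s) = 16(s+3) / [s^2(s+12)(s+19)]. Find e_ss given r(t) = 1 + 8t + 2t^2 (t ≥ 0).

Two free integrators in G(s): this is a type 2 system. Treating each term separately:
  • 1: tracked with zero error.
  • 8t: tracked with zero error.
  • 2t^2: e_ss = 4/K_a with K_a=4/19 → 19.
Total e_ss = 19.

19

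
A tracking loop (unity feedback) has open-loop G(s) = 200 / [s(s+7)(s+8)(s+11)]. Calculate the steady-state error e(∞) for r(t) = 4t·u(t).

12.32

One free integrator in G(s): this is a type 1 system.
K_v = lim_{s→0} s·G(s) = 200 / (7·8·11) = 25/77.
e_ss = 4/K_v = 4/(25/77) = 12.32.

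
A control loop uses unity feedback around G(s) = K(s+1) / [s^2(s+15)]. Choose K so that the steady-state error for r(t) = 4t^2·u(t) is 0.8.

Two free integrators in G(s): this is a type 2 system.
K_a = lim_{s→0} s^2·G(s) = K·1 / (15) = (1/15)·K.
e_ss = 8/K_a = 0.8 ⇒ K_a = 10 ⇒ K = 10/(1/15) = 150.

150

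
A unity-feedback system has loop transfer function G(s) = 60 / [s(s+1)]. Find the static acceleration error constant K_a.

0

The open loop has one pole at the origin → type 1 system.
K_a = lim_{s→0} s^2·G(s) = 0 (the extra factor of s kills the finite limit).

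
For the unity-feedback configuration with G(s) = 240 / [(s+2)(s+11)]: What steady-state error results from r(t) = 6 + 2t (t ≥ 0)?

infinity

System type = 0 (no poles at s=0). By superposition:
  • 6: e_ss = 6/(1+K_p) with K_p=120/11 → 66/131.
  • 2t: a type-0 system cannot track it, e_ss → ∞.
The unbounded component dominates.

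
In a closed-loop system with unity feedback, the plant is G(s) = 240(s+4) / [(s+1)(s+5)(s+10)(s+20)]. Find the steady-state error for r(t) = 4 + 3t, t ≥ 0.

infinity

The open loop has no poles at the origin → type 0 system. Taking each input component in turn:
  • 4: e_ss = 4/(1+K_p) with K_p=0.96 → 100/49.
  • 3t: a type-0 system cannot track it, e_ss → ∞.
The unbounded component dominates.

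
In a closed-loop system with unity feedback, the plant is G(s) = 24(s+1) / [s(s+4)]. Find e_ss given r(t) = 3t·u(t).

0.5

One free integrator in G(s): this is a type 1 system.
K_v = lim_{s→0} s·G(s) = 24·1 / (4) = 6.
e_ss = 3/K_v = 3/6 = 0.5.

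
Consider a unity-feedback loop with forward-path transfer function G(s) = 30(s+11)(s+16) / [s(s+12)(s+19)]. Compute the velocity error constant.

One free integrator in G(s): this is a type 1 system.
K_v = lim_{s→0} s·G(s) = 30·11·16 / (12·19) = 440/19.

440/19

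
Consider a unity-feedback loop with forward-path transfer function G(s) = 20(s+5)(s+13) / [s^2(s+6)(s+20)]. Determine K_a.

G(s) has two factors of s in the denominator, so the system is type 2.
K_a = lim_{s→0} s^2·G(s) = 20·5·13 / (6·20) = 65/6.

65/6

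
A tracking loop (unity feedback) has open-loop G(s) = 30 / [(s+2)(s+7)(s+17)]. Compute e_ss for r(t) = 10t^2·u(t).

infinity

The open loop has no poles at the origin → type 0 system.
For a type-0 system K_a = 0, so e_ss to a parabolic input is unbounded.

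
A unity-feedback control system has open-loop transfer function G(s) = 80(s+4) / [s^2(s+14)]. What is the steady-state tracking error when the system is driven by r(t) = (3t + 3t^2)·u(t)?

0.2625

Two free integrators in G(s): this is a type 2 system. Taking each input component in turn:
  • 3t: tracked with zero error.
  • 3t^2: e_ss = 6/K_a with K_a=160/7 → 0.2625.
Total e_ss = 0.2625.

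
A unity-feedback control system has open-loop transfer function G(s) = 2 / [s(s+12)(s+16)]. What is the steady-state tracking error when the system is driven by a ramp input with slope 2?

System type = 1 (one pole at s=0).
K_v = lim_{s→0} s·G(s) = 2 / (12·16) = 1/96.
e_ss = 2/K_v = 2/(1/96) = 192.

192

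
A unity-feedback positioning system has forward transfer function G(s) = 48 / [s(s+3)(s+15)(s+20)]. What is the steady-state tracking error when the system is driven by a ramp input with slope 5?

93.75

The open loop has one pole at the origin → type 1 system.
K_v = lim_{s→0} s·G(s) = 48 / (3·15·20) = 4/75.
e_ss = 5/K_v = 5/(4/75) = 93.75.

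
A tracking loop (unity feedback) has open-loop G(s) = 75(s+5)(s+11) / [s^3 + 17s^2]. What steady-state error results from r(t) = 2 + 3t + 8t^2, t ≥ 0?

272/4125

Lowest-order denominator term is 17s^2, so the open loop has 2 poles at the origin → type 2 system. By superposition:
  • 2: tracked with zero error.
  • 3t: tracked with zero error.
  • 8t^2: e_ss = 16/K_a with K_a=4125/17 → 272/4125.
Total e_ss = 272/4125.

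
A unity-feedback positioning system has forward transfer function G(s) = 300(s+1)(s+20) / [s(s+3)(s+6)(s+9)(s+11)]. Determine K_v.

1000/297

G(s) has one factor of s in the denominator, so the system is type 1.
K_v = lim_{s→0} s·G(s) = 300·1·20 / (3·6·9·11) = 1000/297.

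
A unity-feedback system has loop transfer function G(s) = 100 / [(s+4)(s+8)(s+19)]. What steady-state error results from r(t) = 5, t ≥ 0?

760/177

System type = 0 (no poles at s=0).
K_p = lim_{s→0} G(s) = 100 / (4·8·19) = 25/152.
e_ss = 5/(1 + K_p) = 5/(177/152) = 760/177.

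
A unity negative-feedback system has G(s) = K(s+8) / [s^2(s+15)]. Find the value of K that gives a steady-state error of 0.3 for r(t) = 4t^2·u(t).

System type = 2 (two poles at s=0).
K_a = lim_{s→0} s^2·G(s) = K·8 / (15) = (8/15)·K.
e_ss = 8/K_a = 0.3 ⇒ K_a = 80/3 ⇒ K = (80/3)/(8/15) = 50.

50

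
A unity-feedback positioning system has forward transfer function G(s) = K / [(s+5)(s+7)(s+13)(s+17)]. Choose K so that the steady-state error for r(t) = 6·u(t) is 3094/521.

80

No free integrators in G(s): this is a type 0 system.
K_p = lim_{s→0} G(s) = K / (5·7·13·17) = (1/7735)·K.
e_ss = 6/(1 + K_p) = 3094/521 ⇒ 1 + (1/7735)·K = 1563/1547 ⇒ K = 80.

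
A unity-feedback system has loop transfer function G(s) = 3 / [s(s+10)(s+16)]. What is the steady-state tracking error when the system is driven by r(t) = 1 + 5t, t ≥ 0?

The open loop has one pole at the origin → type 1 system. Treating each term separately:
  • 1: tracked with zero error.
  • 5t: e_ss = 5/K_v with K_v=3/160 → 800/3.
Total e_ss = 800/3.

800/3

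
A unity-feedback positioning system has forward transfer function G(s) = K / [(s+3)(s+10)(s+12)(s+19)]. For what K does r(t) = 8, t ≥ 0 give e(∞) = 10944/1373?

The open loop has no poles at the origin → type 0 system.
K_p = lim_{s→0} G(s) = K / (3·10·12·19) = (1/6840)·K.
e_ss = 8/(1 + K_p) = 10944/1373 ⇒ 1 + (1/6840)·K = 1373/1368 ⇒ K = 25.

25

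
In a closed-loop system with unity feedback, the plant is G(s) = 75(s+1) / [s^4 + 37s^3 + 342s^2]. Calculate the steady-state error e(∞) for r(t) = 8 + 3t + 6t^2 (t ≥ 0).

The denominator has no term below 342s^2 — 2 poles at s=0, type 2. Taking each input component in turn:
  • 8: tracked with zero error.
  • 3t: tracked with zero error.
  • 6t^2: e_ss = 12/K_a with K_a=25/114 → 54.72.
Total e_ss = 54.72.

54.72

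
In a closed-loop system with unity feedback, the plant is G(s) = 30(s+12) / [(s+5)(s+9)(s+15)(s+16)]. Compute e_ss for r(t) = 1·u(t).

The open loop has no poles at the origin → type 0 system.
K_p = lim_{s→0} G(s) = 30·12 / (5·9·15·16) = 1/30.
e_ss = 1/(1 + K_p) = 1/(31/30) = 30/31.

30/31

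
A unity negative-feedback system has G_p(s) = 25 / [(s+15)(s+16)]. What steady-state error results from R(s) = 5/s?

No free integrators in G_p(s): this is a type 0 system.
K_p = lim_{s→0} G_p(s) = 25 / (15·16) = 5/48.
e_ss = 5/(1 + K_p) = 5/(53/48) = 240/53.

240/53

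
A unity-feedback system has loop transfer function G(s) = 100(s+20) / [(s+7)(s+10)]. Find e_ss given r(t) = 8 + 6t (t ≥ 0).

System type = 0 (no poles at s=0). Taking each input component in turn:
  • 8: e_ss = 8/(1+K_p) with K_p=200/7 → 56/207.
  • 6t: a type-0 system cannot track it, e_ss → ∞.
The unbounded component dominates.

infinity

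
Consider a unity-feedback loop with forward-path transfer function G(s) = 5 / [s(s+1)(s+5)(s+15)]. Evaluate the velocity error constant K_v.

One free integrator in G(s): this is a type 1 system.
K_v = lim_{s→0} s·G(s) = 5 / (1·5·15) = 1/15.

1/15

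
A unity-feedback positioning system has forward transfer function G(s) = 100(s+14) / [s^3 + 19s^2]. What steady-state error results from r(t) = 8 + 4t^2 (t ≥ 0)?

19/175

Lowest-order denominator term is 19s^2, so the open loop has 2 poles at the origin → type 2 system. Treating each term separately:
  • 8: tracked with zero error.
  • 4t^2: e_ss = 8/K_a with K_a=1400/19 → 19/175.
Total e_ss = 19/175.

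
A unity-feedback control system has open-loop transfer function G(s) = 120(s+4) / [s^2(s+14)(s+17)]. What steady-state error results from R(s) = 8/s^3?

119/30

Two free integrators in G(s): this is a type 2 system.
K_a = lim_{s→0} s^2·G(s) = 120·4 / (14·17) = 240/119.
r(t) = 4t^2 gives R(s) = 8/s^3.
e_ss = 8/K_a = 8/(240/119) = 119/30.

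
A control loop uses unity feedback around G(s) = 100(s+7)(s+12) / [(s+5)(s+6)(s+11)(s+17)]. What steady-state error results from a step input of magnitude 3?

No free integrators in G(s): this is a type 0 system.
K_p = lim_{s→0} G(s) = 100·7·12 / (5·6·11·17) = 280/187.
e_ss = 3/(1 + K_p) = 3/(467/187) = 561/467.

561/467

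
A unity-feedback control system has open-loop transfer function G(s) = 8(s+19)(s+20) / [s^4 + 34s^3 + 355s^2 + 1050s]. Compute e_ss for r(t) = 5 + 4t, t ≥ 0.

Lowest-order denominator term is 1050s, so the open loop has 1 pole at the origin → type 1 system. Treating each term separately:
  • 5: tracked with zero error.
  • 4t: e_ss = 4/K_v with K_v=304/105 → 105/76.
Total e_ss = 105/76.

105/76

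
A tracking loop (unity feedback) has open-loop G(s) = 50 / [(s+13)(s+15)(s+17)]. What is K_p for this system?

No free integrators in G(s): this is a type 0 system.
K_p = lim_{s→0} G(s) = 50 / (13·15·17) = 10/663.

10/663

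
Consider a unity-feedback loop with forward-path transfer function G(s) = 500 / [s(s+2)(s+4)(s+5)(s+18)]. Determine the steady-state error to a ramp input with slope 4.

5.76

System type = 1 (one pole at s=0).
K_v = lim_{s→0} s·G(s) = 500 / (2·4·5·18) = 25/36.
e_ss = 4/K_v = 4/(25/36) = 5.76.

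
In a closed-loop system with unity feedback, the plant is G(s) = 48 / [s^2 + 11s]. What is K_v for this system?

Factoring s from the denominator leaves a polynomial with constant term 11, so the system is type 1.
K_v = lim_{s→0} s·G(s) = 48 / 11 = 48/11.

48/11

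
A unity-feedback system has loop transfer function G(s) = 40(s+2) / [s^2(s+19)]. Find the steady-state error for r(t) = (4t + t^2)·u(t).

0.475

G(s) has two factors of s in the denominator, so the system is type 2. Treating each term separately:
  • 4t: tracked with zero error.
  • t^2: e_ss = 2/K_a with K_a=80/19 → 0.475.
Total e_ss = 0.475.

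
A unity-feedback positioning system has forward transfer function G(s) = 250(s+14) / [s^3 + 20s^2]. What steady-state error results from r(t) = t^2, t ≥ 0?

2/175

The denominator has no term below 20s^2 — 2 poles at s=0, type 2.
K_a = lim_{s→0} s^2·G(s) = 250·14 / 20 = 175.
r(t) = t^2 gives R(s) = 2/s^3.
e_ss = 2/K_a = 2/175.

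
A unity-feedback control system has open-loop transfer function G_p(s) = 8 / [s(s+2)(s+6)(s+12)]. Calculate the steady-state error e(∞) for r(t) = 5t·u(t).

G_p(s) has one factor of s in the denominator, so the system is type 1.
K_v = lim_{s→0} s·G_p(s) = 8 / (2·6·12) = 1/18.
e_ss = 5/K_v = 5/(1/18) = 90.

90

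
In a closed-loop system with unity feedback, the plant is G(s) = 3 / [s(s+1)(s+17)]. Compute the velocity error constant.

3/17

G(s) has one factor of s in the denominator, so the system is type 1.
K_v = lim_{s→0} s·G(s) = 3 / (1·17) = 3/17.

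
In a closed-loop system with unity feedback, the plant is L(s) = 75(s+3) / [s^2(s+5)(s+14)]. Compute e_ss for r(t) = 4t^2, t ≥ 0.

112/45

The open loop has two poles at the origin → type 2 system.
K_a = lim_{s→0} s^2·L(s) = 75·3 / (5·14) = 45/14.
r(t) = 4t^2 gives R(s) = 8/s^3.
e_ss = 8/K_a = 8/(45/14) = 112/45.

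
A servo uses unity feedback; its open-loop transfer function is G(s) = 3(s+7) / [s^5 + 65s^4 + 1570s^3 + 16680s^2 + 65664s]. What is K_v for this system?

The denominator has no term below 65664s — 1 pole at s=0, type 1.
K_v = lim_{s→0} s·G(s) = 3·7 / 65664 = 7/21888.

7/21888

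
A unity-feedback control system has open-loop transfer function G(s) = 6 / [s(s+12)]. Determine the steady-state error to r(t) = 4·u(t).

One free integrator in G(s): this is a type 1 system.
A type-1 system has K_p = ∞, so it tracks a step input with zero steady-state error.

0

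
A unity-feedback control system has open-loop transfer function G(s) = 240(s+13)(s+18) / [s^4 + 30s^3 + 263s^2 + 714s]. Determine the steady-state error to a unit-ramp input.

119/9360

The denominator has no term below 714s — 1 pole at s=0, type 1.
K_v = lim_{s→0} s·G(s) = 240·13·18 / 714 = 9360/119.
e_ss = 1/K_v = 1/(9360/119) = 119/9360.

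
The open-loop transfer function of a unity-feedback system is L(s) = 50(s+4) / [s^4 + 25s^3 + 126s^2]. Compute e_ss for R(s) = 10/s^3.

The denominator has no term below 126s^2 — 2 poles at s=0, type 2.
K_a = lim_{s→0} s^2·L(s) = 50·4 / 126 = 100/63.
r(t) = 5t^2 gives R(s) = 10/s^3.
e_ss = 10/K_a = 10/(100/63) = 6.3.

6.3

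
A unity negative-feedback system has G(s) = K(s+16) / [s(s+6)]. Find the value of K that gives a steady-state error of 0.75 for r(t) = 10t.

The open loop has one pole at the origin → type 1 system.
K_v = lim_{s→0} s·G(s) = K·16 / (6) = (8/3)·K.
e_ss = 10/K_v = 0.75 ⇒ K_v = 40/3 ⇒ K = (40/3)/(8/3) = 5.

5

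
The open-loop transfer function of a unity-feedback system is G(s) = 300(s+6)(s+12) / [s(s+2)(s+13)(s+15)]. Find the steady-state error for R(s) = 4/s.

G(s) has one factor of s in the denominator, so the system is type 1.
A type-1 system has K_p = ∞, so it tracks a step input with zero steady-state error.

0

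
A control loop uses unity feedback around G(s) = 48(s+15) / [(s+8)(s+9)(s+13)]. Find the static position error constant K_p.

G(s) has no factors of s in the denominator, so the system is type 0.
K_p = lim_{s→0} G(s) = 48·15 / (8·9·13) = 10/13.

10/13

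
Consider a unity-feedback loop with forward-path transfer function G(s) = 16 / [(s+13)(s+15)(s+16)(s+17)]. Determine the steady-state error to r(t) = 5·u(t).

The open loop has no poles at the origin → type 0 system.
K_p = lim_{s→0} G(s) = 16 / (13·15·16·17) = 1/3315.
e_ss = 5/(1 + K_p) = 5/(3316/3315) = 16575/3316.

16575/3316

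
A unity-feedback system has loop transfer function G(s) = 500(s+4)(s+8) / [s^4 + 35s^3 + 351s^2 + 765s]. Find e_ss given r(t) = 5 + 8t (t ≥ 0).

Lowest-order denominator term is 765s, so the open loop has 1 pole at the origin → type 1 system. By superposition:
  • 5: tracked with zero error.
  • 8t: e_ss = 8/K_v with K_v=3200/153 → 0.3825.
Total e_ss = 0.3825.

0.3825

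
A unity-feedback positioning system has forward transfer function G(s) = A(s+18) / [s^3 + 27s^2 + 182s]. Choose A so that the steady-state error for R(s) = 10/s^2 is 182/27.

The denominator has no term below 182s — 1 pole at s=0, type 1.
K_v = lim_{s→0} s·G(s) = A·18 / 182 = (9/91)·A.
e_ss = 10/K_v = 182/27 ⇒ K_v = 135/91 ⇒ A = (135/91)/(9/91) = 15.

15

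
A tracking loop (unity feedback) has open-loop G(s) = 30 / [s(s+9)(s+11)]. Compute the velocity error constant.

One free integrator in G(s): this is a type 1 system.
K_v = lim_{s→0} s·G(s) = 30 / (9·11) = 10/33.

10/33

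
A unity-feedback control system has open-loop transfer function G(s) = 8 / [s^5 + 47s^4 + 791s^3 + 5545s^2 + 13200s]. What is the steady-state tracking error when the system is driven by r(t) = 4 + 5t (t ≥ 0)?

The denominator has no term below 13200s — 1 pole at s=0, type 1. Treating each term separately:
  • 4: tracked with zero error.
  • 5t: e_ss = 5/K_v with K_v=1/1650 → 8250.
Total e_ss = 8250.

8250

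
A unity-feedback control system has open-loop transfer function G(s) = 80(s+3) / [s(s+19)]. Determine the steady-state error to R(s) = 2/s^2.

The open loop has one pole at the origin → type 1 system.
K_v = lim_{s→0} s·G(s) = 80·3 / (19) = 240/19.
e_ss = 2/K_v = 2/(240/19) = 19/120.

19/120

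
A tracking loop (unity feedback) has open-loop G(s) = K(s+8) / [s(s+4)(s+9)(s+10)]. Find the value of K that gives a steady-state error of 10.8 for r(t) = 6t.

25

System type = 1 (one pole at s=0).
K_v = lim_{s→0} s·G(s) = K·8 / (4·9·10) = (1/45)·K.
e_ss = 6/K_v = 10.8 ⇒ K_v = 5/9 ⇒ K = (5/9)/(1/45) = 25.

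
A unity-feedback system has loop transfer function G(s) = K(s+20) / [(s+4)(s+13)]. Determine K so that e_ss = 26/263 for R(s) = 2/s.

50

G(s) has no factors of s in the denominator, so the system is type 0.
K_p = lim_{s→0} G(s) = K·20 / (4·13) = (5/13)·K.
e_ss = 2/(1 + K_p) = 26/263 ⇒ 1 + (5/13)·K = 263/13 ⇒ K = 50.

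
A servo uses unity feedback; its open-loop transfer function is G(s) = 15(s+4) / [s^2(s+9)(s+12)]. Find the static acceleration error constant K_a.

Two free integrators in G(s): this is a type 2 system.
K_a = lim_{s→0} s^2·G(s) = 15·4 / (9·12) = 5/9.

5/9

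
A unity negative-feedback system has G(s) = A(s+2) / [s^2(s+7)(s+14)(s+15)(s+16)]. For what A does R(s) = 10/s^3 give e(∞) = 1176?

Two free integrators in G(s): this is a type 2 system.
K_a = lim_{s→0} s^2·G(s) = A·2 / (7·14·15·16) = (1/11760)·A.
e_ss = 10/K_a = 1176 ⇒ K_a = 5/588 ⇒ A = (5/588)/(1/11760) = 100.

100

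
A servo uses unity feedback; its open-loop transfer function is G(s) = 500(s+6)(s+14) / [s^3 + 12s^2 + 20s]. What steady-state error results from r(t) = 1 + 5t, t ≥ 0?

1/420

Lowest-order denominator term is 20s, so the open loop has 1 pole at the origin → type 1 system. Taking each input component in turn:
  • 1: tracked with zero error.
  • 5t: e_ss = 5/K_v with K_v=2100 → 1/420.
Total e_ss = 1/420.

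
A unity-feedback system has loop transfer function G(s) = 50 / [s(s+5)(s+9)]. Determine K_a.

The open loop has one pole at the origin → type 1 system.
K_a = lim_{s→0} s^2·G(s) = 0 (the extra factor of s kills the finite limit).

0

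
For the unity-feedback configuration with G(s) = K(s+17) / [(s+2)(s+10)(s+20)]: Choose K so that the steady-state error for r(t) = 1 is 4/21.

100

System type = 0 (no poles at s=0).
K_p = lim_{s→0} G(s) = K·17 / (2·10·20) = 0.0425·K.
e_ss = 1/(1 + K_p) = 4/21 ⇒ 1 + 0.0425·K = 5.25 ⇒ K = 100.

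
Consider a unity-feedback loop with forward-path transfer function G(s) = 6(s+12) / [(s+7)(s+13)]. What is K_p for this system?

System type = 0 (no poles at s=0).
K_p = lim_{s→0} G(s) = 6·12 / (7·13) = 72/91.

72/91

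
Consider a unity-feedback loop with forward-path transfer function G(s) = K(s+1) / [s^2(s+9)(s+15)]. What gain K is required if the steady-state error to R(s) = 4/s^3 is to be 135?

4

The open loop has two poles at the origin → type 2 system.
K_a = lim_{s→0} s^2·G(s) = K·1 / (9·15) = (1/135)·K.
e_ss = 4/K_a = 135 ⇒ K_a = 4/135 ⇒ K = (4/135)/(1/135) = 4.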